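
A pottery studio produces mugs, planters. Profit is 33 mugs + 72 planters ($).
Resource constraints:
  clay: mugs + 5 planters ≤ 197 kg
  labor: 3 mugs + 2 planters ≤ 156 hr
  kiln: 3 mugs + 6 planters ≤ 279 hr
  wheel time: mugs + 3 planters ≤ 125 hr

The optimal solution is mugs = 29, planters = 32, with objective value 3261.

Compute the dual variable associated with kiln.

Binding: kiln and wheel time. Non-binding: clay (8 unused), labor (5 unused).
Since clay, labor are not tight, their duals are 0.
The binding rows give the dual system: 3·y_kiln + 1·y_wheel time = 33 and 6·y_kiln + 3·y_wheel time = 72.
This yields shadow prices y_kiln = 9, y_wheel time = 6.
Shadow price of kiln = 9.

9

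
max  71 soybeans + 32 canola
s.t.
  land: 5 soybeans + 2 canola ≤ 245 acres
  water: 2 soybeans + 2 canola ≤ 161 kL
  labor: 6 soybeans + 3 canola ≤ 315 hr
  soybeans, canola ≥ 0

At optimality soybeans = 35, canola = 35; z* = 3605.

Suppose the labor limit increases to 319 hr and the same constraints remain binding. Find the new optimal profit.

3629

At the optimum: land uses 245 of 245 (binding); water uses 140 of 161 (slack = 21); labor uses 315 of 315 (binding).
By complementary slackness, y = 0 for the non-binding constraint.
From A_Bᵀ y = c: 5·y_land + 6·y_labor = 71; 2·y_land + 3·y_labor = 32.
This yields shadow prices y_land = 7, y_labor = 6.
Δz = y_labor·Δb = 6 × (4) = 24, so new z* = 3605 + 24 = 3629.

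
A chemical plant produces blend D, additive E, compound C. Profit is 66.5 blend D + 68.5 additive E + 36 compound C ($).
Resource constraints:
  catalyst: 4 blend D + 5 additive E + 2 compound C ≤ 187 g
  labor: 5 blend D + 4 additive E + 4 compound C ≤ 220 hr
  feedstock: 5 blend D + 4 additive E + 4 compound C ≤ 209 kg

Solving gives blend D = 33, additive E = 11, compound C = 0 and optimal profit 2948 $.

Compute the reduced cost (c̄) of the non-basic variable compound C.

-7

At the optimum: catalyst uses 187 of 187 (binding); labor uses 209 of 220 (slack = 11); feedstock uses 209 of 209 (binding).
Slack constraints have shadow price 0 (complementary slackness).
Dual feasibility on the basic columns requires 4·y_catalyst + 5·y_feedstock = 66.5, 5·y_catalyst + 4·y_feedstock = 68.5.
→ y_catalyst = 8.5 and y_feedstock = 6.5.
Reduced cost of compound C: c₃ − yᵀa₃ = 36 − (8.5·2 + 6.5·4) = 36 − 43 = -7.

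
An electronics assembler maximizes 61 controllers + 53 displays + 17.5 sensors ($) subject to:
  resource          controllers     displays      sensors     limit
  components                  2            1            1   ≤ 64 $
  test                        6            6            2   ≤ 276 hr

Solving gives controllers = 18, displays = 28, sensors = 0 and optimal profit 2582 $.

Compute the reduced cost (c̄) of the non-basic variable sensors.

Check each constraint at x*: components 64/64 (tight); test 276/276 (tight).
From A_Bᵀ y = c: 2·y_components + 6·y_test = 61; 1·y_components + 6·y_test = 53.
This yields shadow prices y_components = 8, y_test = 7.5.
Reduced cost of sensors: c₃ − yᵀa₃ = 17.5 − (8·1 + 7.5·2) = 17.5 − 23 = -5.5.

-5.5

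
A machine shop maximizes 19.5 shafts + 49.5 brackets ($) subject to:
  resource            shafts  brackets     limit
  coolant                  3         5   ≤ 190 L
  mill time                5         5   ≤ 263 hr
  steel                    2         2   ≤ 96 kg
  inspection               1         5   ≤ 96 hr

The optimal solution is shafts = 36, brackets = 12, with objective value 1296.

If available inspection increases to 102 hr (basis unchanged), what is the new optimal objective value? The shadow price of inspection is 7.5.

1341

Δb = 6, so new z* = 1296 + (7.5)·(6) = 1296 + 45 = 1341.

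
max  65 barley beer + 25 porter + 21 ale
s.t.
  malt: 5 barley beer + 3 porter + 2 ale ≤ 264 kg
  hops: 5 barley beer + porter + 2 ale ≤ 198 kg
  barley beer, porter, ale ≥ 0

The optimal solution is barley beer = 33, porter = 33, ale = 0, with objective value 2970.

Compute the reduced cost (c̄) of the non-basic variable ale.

Check each constraint at x*: malt 264/264 (tight); hops 198/198 (tight).
Dual feasibility on the basic columns requires 5·y_malt + 5·y_hops = 65, 3·y_malt + 1·y_hops = 25.
→ y_malt = 6 and y_hops = 7.
Reduced cost of ale: c₃ − yᵀa₃ = 21 − (6·2 + 7·2) = 21 − 26 = -5.

-5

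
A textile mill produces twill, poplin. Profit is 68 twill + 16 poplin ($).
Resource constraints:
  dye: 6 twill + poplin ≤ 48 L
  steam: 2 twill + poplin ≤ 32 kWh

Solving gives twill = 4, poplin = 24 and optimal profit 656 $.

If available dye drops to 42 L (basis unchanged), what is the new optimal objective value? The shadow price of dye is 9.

602

Δb = -6, so new z* = 656 + (9)·(-6) = 656 − 54 = 602.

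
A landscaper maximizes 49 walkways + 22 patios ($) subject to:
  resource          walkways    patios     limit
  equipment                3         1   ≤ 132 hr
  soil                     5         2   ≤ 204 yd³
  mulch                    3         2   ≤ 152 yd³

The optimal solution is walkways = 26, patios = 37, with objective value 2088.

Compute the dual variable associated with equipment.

Binding: soil and mulch. Non-binding: equipment (17 unused).
By complementary slackness, y = 0 for the non-binding constraint.
From A_Bᵀ y = c: 5·y_soil + 3·y_mulch = 49; 2·y_soil + 2·y_mulch = 22.
This yields shadow prices y_soil = 8, y_mulch = 3.
Shadow price of equipment = 0.

0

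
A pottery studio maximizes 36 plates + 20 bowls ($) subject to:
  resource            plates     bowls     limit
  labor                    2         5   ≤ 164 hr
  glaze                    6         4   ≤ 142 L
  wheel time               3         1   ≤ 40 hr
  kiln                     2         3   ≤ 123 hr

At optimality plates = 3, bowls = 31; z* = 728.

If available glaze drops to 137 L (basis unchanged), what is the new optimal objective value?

708

Check each constraint at x*: labor 161/164 (slack 3); glaze 142/142 (tight); wheel time 40/40 (tight); kiln 99/123 (slack 24).
Slack constraints have shadow price 0 (complementary slackness).
From A_Bᵀ y = c: 6·y_glaze + 3·y_wheel time = 36; 4·y_glaze + 1·y_wheel time = 20.
This yields shadow prices y_glaze = 4, y_wheel time = 4.
Δz = y_glaze·Δb = 4 × (-5) = -20, so new z* = 728 − 20 = 708.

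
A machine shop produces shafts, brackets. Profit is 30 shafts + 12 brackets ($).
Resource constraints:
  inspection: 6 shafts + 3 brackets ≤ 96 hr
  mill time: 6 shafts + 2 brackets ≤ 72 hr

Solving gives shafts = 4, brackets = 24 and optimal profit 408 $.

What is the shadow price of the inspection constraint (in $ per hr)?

2

Check each constraint at x*: inspection 96/96 (tight); mill time 72/72 (tight).
Dual feasibility on the basic columns requires 6·y_inspection + 6·y_mill time = 30, 3·y_inspection + 2·y_mill time = 12.
This yields shadow prices y_inspection = 2, y_mill time = 3.
Shadow price of inspection = 2.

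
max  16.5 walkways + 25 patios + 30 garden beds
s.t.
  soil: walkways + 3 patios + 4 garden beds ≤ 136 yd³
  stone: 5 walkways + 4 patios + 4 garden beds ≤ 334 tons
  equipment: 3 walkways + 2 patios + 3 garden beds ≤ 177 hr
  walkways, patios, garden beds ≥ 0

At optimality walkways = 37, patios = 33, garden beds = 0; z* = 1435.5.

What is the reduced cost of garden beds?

Check each constraint at x*: soil 136/136 (tight); stone 317/334 (slack 17); equipment 177/177 (tight).
Slack constraints have shadow price 0 (complementary slackness).
Dual feasibility on the basic columns requires 1·y_soil + 3·y_equipment = 16.5, 3·y_soil + 2·y_equipment = 25.
This yields shadow prices y_soil = 6, y_equipment = 3.5.
Reduced cost of garden beds: c₃ − yᵀa₃ = 30 − (6·4 + 3.5·3) = 30 − 34.5 = -4.5.

-4.5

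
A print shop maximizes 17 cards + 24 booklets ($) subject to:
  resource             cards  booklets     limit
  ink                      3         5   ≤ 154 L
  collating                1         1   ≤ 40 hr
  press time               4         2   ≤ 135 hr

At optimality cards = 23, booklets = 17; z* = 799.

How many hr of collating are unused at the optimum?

collating used = 1·23 + 1·17 = 40; slack = 40 − 40 = 0.

0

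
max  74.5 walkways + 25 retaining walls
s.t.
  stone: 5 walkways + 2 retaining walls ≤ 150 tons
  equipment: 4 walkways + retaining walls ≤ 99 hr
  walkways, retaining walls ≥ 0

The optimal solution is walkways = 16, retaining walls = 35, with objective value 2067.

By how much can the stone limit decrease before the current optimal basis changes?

Binding constraints: stone, equipment. The basis is B = [[5,2],[4,1]] with det -3.
Per unit decrease in stone, x* moves by d = (0.3333, -1.3333).
The basis stays optimal until retaining walls reaches 0; allowable decrease = 26.25 tons.

26.25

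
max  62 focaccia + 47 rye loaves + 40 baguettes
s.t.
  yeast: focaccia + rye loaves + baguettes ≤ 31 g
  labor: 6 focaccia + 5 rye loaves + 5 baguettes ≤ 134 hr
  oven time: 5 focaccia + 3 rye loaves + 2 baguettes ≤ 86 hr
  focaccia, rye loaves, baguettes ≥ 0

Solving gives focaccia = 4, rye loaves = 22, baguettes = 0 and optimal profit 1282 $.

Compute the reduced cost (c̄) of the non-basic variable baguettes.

-3

At the optimum: yeast uses 26 of 31 (slack = 5); labor uses 134 of 134 (binding); oven time uses 86 of 86 (binding).
By complementary slackness, y = 0 for the non-binding constraint.
The binding rows give the dual system: 6·y_labor + 5·y_oven time = 62 and 5·y_labor + 3·y_oven time = 47.
Solving: y_labor = 7, y_oven time = 4.
Reduced cost of baguettes: c₃ − yᵀa₃ = 40 − (7·5 + 4·2) = 40 − 43 = -3.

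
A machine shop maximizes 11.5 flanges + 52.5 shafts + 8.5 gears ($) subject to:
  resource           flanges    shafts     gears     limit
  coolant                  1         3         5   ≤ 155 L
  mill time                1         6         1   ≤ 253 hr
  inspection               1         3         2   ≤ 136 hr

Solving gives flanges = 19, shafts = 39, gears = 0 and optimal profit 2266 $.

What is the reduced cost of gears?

-8.5

Binding: mill time and inspection. Non-binding: coolant (19 unused).
Slack constraints have shadow price 0 (complementary slackness).
Dual feasibility on the basic columns requires 1·y_mill time + 1·y_inspection = 11.5, 6·y_mill time + 3·y_inspection = 52.5.
This yields shadow prices y_mill time = 6, y_inspection = 5.5.
Reduced cost of gears: c₃ − yᵀa₃ = 8.5 − (6·1 + 5.5·2) = 8.5 − 17 = -8.5.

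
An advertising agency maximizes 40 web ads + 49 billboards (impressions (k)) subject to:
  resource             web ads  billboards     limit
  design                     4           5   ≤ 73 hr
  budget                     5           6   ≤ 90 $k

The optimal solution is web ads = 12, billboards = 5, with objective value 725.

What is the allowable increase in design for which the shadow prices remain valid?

Binding constraints: design, budget. The basis is B = [[4,5],[5,6]] with det -1.
Per unit increase in design, x* moves by d = (-6, 5).
The basis stays optimal until web ads reaches 0; allowable increase = 2 hr.

2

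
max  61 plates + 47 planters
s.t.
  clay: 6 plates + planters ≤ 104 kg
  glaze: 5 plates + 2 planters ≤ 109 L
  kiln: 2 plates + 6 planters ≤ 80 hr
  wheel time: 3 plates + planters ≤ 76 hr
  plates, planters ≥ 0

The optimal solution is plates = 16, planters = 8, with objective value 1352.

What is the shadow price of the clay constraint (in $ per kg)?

8

At the optimum: clay uses 104 of 104 (binding); glaze uses 96 of 109 (slack = 13); kiln uses 80 of 80 (binding); wheel time uses 56 of 76 (slack = 20).
Since glaze, wheel time are not tight, their duals are 0.
Dual feasibility on the basic columns requires 6·y_clay + 2·y_kiln = 61, 1·y_clay + 6·y_kiln = 47.
This yields shadow prices y_clay = 8, y_kiln = 6.5.
Shadow price of clay = 8.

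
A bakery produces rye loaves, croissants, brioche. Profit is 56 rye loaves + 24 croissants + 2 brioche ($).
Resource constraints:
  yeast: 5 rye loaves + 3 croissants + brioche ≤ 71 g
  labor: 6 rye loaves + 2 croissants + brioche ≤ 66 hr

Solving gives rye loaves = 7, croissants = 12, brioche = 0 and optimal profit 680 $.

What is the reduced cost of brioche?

-8

At the optimum: yeast uses 71 of 71 (binding); labor uses 66 of 66 (binding).
The binding rows give the dual system: 5·y_yeast + 6·y_labor = 56 and 3·y_yeast + 2·y_labor = 24.
Solving: y_yeast = 4, y_labor = 6.
Reduced cost of brioche: c₃ − yᵀa₃ = 2 − (4·1 + 6·1) = 2 − 10 = -8.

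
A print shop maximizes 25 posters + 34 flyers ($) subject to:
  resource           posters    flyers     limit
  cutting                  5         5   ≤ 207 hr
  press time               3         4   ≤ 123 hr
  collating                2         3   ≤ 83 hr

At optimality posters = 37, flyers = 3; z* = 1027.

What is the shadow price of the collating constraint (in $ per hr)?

Check each constraint at x*: cutting 200/207 (slack 7); press time 123/123 (tight); collating 83/83 (tight).
Since cutting is not tight, its dual is 0.
The binding rows give the dual system: 3·y_press time + 2·y_collating = 25 and 4·y_press time + 3·y_collating = 34.
This yields shadow prices y_press time = 7, y_collating = 2.
Shadow price of collating = 2.

2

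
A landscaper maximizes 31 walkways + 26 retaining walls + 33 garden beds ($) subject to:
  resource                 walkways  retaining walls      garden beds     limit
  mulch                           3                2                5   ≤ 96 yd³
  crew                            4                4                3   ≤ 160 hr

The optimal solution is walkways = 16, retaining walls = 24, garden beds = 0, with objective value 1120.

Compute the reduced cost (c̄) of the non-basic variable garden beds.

At the optimum: mulch uses 96 of 96 (binding); crew uses 160 of 160 (binding).
From A_Bᵀ y = c: 3·y_mulch + 4·y_crew = 31; 2·y_mulch + 4·y_crew = 26.
This yields shadow prices y_mulch = 5, y_crew = 4.
Reduced cost of garden beds: c₃ − yᵀa₃ = 33 − (5·5 + 4·3) = 33 − 37 = -4.

-4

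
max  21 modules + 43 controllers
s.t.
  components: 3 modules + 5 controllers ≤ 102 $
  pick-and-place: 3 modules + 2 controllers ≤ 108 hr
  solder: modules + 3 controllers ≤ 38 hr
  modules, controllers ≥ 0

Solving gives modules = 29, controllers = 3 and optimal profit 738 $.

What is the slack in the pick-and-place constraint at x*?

pick-and-place used = 3·29 + 2·3 = 93; slack = 108 − 93 = 15.

15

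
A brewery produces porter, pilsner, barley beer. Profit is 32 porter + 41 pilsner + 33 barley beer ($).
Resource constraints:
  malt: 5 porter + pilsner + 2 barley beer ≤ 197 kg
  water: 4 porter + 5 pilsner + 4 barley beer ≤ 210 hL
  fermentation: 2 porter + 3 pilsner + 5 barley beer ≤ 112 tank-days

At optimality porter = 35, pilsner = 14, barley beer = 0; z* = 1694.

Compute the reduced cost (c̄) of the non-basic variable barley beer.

Check each constraint at x*: malt 189/197 (slack 8); water 210/210 (tight); fermentation 112/112 (tight).
Slack constraints have shadow price 0 (complementary slackness).
Dual feasibility on the basic columns requires 4·y_water + 2·y_fermentation = 32, 5·y_water + 3·y_fermentation = 41.
→ y_water = 7 and y_fermentation = 2.
Reduced cost of barley beer: c₃ − yᵀa₃ = 33 − (7·4 + 2·5) = 33 − 38 = -5.

-5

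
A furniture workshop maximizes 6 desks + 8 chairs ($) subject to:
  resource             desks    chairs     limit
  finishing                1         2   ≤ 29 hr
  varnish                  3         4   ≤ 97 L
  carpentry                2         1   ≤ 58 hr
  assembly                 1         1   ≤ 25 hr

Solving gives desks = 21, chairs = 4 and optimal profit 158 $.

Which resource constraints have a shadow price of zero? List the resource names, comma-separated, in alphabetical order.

finishing: 29/29 (binding)
varnish: 79/97 (slack 18)
carpentry: 46/58 (slack 12)
assembly: 25/25 (binding)
By complementary slackness, a constraint with positive slack has shadow price 0 → carpentry, varnish.

carpentry, varnish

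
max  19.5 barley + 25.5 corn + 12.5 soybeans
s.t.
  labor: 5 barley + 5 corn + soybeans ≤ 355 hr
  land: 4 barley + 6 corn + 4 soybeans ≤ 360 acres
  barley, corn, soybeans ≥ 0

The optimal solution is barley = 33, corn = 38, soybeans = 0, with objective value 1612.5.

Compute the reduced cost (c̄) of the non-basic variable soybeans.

-1

At the optimum: labor uses 355 of 355 (binding); land uses 360 of 360 (binding).
From A_Bᵀ y = c: 5·y_labor + 4·y_land = 19.5; 5·y_labor + 6·y_land = 25.5.
Solving: y_labor = 1.5, y_land = 3.
Reduced cost of soybeans: c₃ − yᵀa₃ = 12.5 − (1.5·1 + 3·4) = 12.5 − 13.5 = -1.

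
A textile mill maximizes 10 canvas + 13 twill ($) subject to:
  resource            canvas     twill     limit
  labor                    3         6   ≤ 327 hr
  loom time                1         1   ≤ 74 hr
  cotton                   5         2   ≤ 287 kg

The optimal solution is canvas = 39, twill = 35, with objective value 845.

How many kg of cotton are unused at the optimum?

cotton used = 5·39 + 2·35 = 265; slack = 287 − 265 = 22.

22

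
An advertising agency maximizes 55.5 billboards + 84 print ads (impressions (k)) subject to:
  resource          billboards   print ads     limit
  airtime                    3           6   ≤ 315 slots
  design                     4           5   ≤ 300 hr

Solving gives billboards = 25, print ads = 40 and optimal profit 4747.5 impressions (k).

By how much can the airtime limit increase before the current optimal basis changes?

45

Binding constraints: airtime, design. The basis is B = [[3,6],[4,5]] with det -9.
Per unit increase in airtime, x* moves by d = (-0.5556, 0.4444).
The basis stays optimal until billboards reaches 0; allowable increase = 45 slots.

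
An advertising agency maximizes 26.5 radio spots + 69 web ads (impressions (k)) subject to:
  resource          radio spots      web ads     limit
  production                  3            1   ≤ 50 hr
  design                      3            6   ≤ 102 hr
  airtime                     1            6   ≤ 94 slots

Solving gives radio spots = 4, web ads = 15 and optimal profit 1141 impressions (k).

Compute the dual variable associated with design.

Check each constraint at x*: production 27/50 (slack 23); design 102/102 (tight); airtime 94/94 (tight).
By complementary slackness, y = 0 for the non-binding constraint.
The binding rows give the dual system: 3·y_design + 1·y_airtime = 26.5 and 6·y_design + 6·y_airtime = 69.
→ y_design = 7.5 and y_airtime = 4.
Shadow price of design = 7.5.

7.5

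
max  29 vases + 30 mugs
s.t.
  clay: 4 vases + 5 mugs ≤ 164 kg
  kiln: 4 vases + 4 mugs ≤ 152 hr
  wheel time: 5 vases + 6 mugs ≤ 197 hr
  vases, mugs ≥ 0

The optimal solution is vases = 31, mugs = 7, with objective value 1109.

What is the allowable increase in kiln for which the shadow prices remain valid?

5.6

Binding constraints: kiln, wheel time. The basis is B = [[4,4],[5,6]] with det 4.
Per unit increase in kiln, x* moves by d = (1.5, -1.25).
The basis stays optimal until mugs reaches 0; allowable increase = 5.6 hr.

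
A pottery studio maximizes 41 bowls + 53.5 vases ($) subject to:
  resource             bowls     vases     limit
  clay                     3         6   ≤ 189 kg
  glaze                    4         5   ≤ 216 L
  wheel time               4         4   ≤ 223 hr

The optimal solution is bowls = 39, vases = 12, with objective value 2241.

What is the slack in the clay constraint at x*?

clay used = 3·39 + 6·12 = 189; slack = 189 − 189 = 0.

0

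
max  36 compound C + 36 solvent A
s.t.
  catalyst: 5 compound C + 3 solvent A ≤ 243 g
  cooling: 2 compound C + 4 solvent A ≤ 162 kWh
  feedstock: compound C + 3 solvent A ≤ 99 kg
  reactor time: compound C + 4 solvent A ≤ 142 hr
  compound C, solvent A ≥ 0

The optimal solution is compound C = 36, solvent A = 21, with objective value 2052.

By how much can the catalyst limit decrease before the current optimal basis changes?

144

Binding constraints: catalyst, feedstock. The basis is B = [[5,3],[1,3]] with det 12.
Per unit decrease in catalyst, x* moves by d = (-0.25, 0.0833).
The basis stays optimal until compound C reaches 0; allowable decrease = 144 g.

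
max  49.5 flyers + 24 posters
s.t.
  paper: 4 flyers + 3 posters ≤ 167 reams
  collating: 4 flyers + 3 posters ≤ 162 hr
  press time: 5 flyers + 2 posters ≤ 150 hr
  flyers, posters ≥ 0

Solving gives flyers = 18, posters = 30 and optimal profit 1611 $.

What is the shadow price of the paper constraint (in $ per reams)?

0

At the optimum: paper uses 162 of 167 (slack = 5); collating uses 162 of 162 (binding); press time uses 150 of 150 (binding).
By complementary slackness, y = 0 for the non-binding constraint.
Dual feasibility on the basic columns requires 4·y_collating + 5·y_press time = 49.5, 3·y_collating + 2·y_press time = 24.
→ y_collating = 3 and y_press time = 7.5.
Shadow price of paper = 0.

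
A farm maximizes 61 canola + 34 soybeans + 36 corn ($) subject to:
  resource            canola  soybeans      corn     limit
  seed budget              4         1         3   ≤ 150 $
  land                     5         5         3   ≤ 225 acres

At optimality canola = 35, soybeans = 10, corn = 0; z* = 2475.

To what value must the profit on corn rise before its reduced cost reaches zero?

42

Check each constraint at x*: seed budget 150/150 (tight); land 225/225 (tight).
From A_Bᵀ y = c: 4·y_seed budget + 5·y_land = 61; 1·y_seed budget + 5·y_land = 34.
This yields shadow prices y_seed budget = 9, y_land = 5.
corn enters the basis when its profit ≥ yᵀa₃ = 9·3 + 5·3 = 42.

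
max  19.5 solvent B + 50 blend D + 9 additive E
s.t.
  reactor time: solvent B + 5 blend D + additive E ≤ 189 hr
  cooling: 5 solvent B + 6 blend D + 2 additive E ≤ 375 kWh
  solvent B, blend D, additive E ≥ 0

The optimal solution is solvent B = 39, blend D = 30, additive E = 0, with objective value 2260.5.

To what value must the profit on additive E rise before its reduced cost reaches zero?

12

At the optimum: reactor time uses 189 of 189 (binding); cooling uses 375 of 375 (binding).
Dual feasibility on the basic columns requires 1·y_reactor time + 5·y_cooling = 19.5, 5·y_reactor time + 6·y_cooling = 50.
This yields shadow prices y_reactor time = 7, y_cooling = 2.5.
additive E enters the basis when its profit ≥ yᵀa₃ = 7·1 + 2.5·2 = 12.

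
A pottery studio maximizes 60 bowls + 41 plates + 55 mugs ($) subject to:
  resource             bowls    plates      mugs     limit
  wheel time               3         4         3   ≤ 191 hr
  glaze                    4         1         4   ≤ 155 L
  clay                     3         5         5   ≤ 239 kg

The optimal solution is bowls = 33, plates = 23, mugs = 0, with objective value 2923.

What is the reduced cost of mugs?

Check each constraint at x*: wheel time 191/191 (tight); glaze 155/155 (tight); clay 214/239 (slack 25).
Since clay is not tight, its dual is 0.
The binding rows give the dual system: 3·y_wheel time + 4·y_glaze = 60 and 4·y_wheel time + 1·y_glaze = 41.
Solving: y_wheel time = 8, y_glaze = 9.
Reduced cost of mugs: c₃ − yᵀa₃ = 55 − (8·3 + 9·4) = 55 − 60 = -5.

-5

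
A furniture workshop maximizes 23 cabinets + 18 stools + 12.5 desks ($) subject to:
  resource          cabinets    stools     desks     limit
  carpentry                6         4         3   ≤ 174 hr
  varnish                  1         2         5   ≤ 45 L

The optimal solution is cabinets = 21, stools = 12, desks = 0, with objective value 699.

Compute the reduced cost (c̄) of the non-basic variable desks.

-8

Check each constraint at x*: carpentry 174/174 (tight); varnish 45/45 (tight).
From A_Bᵀ y = c: 6·y_carpentry + 1·y_varnish = 23; 4·y_carpentry + 2·y_varnish = 18.
Solving: y_carpentry = 3.5, y_varnish = 2.
Reduced cost of desks: c₃ − yᵀa₃ = 12.5 − (3.5·3 + 2·5) = 12.5 − 20.5 = -8.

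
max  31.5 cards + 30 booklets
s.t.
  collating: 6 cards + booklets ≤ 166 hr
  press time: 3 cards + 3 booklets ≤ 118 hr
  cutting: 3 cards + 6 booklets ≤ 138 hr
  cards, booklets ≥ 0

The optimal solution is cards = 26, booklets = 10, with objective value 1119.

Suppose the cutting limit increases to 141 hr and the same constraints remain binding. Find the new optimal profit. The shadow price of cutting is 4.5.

Δb = 3, so new z* = 1119 + (4.5)·(3) = 1119 + 13.5 = 1132.5.

1132.5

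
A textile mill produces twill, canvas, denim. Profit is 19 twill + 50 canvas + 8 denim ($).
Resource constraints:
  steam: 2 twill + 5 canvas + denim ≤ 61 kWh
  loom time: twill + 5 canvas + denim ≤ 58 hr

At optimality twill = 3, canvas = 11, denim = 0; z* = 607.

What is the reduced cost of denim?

-2

Both steam and loom time are binding at x*.
The binding rows give the dual system: 2·y_steam + 1·y_loom time = 19 and 5·y_steam + 5·y_loom time = 50.
This yields shadow prices y_steam = 9, y_loom time = 1.
Reduced cost of denim: c₃ − yᵀa₃ = 8 − (9·1 + 1·1) = 8 − 10 = -2.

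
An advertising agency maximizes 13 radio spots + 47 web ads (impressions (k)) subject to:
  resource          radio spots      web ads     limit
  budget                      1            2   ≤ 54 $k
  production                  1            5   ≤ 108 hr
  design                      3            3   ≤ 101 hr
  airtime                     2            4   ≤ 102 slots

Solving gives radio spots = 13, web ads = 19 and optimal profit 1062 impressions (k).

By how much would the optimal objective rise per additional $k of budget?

0

Check each constraint at x*: budget 51/54 (slack 3); production 108/108 (tight); design 96/101 (slack 5); airtime 102/102 (tight).
Since budget, design are not tight, their duals are 0.
The binding rows give the dual system: 1·y_production + 2·y_airtime = 13 and 5·y_production + 4·y_airtime = 47.
This yields shadow prices y_production = 7, y_airtime = 3.
Shadow price of budget = 0.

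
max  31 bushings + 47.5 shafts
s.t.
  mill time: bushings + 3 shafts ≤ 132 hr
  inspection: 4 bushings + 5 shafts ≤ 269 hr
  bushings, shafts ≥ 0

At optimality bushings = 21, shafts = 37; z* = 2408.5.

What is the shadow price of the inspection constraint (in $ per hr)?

6.5

Both mill time and inspection are binding at x*.
From A_Bᵀ y = c: 1·y_mill time + 4·y_inspection = 31; 3·y_mill time + 5·y_inspection = 47.5.
This yields shadow prices y_mill time = 5, y_inspection = 6.5.
Shadow price of inspection = 6.5.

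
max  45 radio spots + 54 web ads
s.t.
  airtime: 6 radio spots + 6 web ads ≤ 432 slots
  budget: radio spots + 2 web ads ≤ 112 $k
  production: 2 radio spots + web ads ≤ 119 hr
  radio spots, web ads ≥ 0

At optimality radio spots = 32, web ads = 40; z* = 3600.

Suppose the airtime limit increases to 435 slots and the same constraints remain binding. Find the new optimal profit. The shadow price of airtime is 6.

Δb = 3, so new z* = 3600 + (6)·(3) = 3600 + 18 = 3618.

3618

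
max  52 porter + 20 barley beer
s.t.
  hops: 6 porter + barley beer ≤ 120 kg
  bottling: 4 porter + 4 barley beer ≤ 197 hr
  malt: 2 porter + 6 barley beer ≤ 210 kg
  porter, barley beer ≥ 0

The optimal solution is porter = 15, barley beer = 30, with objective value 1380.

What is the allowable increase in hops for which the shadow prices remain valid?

Binding constraints: hops, malt. The basis is B = [[6,1],[2,6]] with det 34.
Per unit increase in hops, x* moves by d = (0.1765, -0.0588).
The basis stays optimal until bottling becomes binding; allowable increase = 36.125 kg.

36.125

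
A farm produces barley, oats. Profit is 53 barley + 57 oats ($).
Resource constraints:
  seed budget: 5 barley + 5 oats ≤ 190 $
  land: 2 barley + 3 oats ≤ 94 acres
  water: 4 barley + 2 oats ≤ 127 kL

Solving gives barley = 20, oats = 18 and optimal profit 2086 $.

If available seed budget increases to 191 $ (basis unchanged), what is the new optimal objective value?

2095

Check each constraint at x*: seed budget 190/190 (tight); land 94/94 (tight); water 116/127 (slack 11).
Slack constraints have shadow price 0 (complementary slackness).
The binding rows give the dual system: 5·y_seed budget + 2·y_land = 53 and 5·y_seed budget + 3·y_land = 57.
This yields shadow prices y_seed budget = 9, y_land = 4.
Δz = y_seed budget·Δb = 9 × (1) = 9, so new z* = 2086 + 9 = 2095.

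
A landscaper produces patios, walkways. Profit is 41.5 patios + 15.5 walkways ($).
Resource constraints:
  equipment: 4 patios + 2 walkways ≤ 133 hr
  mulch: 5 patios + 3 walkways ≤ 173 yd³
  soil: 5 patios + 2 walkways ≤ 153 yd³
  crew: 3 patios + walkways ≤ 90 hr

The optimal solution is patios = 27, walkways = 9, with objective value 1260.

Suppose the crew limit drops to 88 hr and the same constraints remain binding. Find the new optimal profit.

1249

Check each constraint at x*: equipment 126/133 (slack 7); mulch 162/173 (slack 11); soil 153/153 (tight); crew 90/90 (tight).
Slack constraints have shadow price 0 (complementary slackness).
From A_Bᵀ y = c: 5·y_soil + 3·y_crew = 41.5; 2·y_soil + 1·y_crew = 15.5.
→ y_soil = 5 and y_crew = 5.5.
Δz = y_crew·Δb = 5.5 × (-2) = -11, so new z* = 1260 − 11 = 1249.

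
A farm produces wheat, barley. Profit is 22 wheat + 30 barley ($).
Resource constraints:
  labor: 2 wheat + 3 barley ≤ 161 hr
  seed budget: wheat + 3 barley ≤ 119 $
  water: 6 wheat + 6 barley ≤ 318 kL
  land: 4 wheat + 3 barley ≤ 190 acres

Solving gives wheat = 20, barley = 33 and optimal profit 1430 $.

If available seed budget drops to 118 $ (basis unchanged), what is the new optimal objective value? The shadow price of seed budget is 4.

Δb = -1, so new z* = 1430 + (4)·(-1) = 1430 − 4 = 1426.

1426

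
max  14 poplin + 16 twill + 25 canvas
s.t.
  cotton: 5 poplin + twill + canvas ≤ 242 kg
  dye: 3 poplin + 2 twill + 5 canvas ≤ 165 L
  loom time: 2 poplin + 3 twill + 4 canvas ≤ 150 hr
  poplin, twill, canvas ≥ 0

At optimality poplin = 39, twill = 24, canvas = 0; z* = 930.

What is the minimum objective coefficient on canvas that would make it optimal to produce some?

26

At the optimum: cotton uses 219 of 242 (slack = 23); dye uses 165 of 165 (binding); loom time uses 150 of 150 (binding).
Since cotton is not tight, its dual is 0.
From A_Bᵀ y = c: 3·y_dye + 2·y_loom time = 14; 2·y_dye + 3·y_loom time = 16.
This yields shadow prices y_dye = 2, y_loom time = 4.
canvas enters the basis when its profit ≥ yᵀa₃ = 2·5 + 4·4 = 26.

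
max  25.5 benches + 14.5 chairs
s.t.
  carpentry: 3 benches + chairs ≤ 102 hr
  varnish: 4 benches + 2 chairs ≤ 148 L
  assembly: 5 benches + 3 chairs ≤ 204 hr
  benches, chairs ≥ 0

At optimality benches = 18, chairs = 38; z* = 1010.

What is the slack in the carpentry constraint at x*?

carpentry used = 3·18 + 1·38 = 92; slack = 102 − 92 = 10.

10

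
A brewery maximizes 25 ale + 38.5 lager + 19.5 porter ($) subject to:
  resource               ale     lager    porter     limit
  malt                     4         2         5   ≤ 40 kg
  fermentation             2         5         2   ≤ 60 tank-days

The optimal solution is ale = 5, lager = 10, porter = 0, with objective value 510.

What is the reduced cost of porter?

Both malt and fermentation are binding at x*.
From A_Bᵀ y = c: 4·y_malt + 2·y_fermentation = 25; 2·y_malt + 5·y_fermentation = 38.5.
→ y_malt = 3 and y_fermentation = 6.5.
Reduced cost of porter: c₃ − yᵀa₃ = 19.5 − (3·5 + 6.5·2) = 19.5 − 28 = -8.5.

-8.5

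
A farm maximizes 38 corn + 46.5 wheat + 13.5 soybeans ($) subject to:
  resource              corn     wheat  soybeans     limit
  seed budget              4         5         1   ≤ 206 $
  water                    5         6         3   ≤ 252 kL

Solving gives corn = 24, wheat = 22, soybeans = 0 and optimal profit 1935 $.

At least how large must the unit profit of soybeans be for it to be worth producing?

Both seed budget and water are binding at x*.
From A_Bᵀ y = c: 4·y_seed budget + 5·y_water = 38; 5·y_seed budget + 6·y_water = 46.5.
Solving: y_seed budget = 4.5, y_water = 4.
soybeans enters the basis when its profit ≥ yᵀa₃ = 4.5·1 + 4·3 = 16.5.

16.5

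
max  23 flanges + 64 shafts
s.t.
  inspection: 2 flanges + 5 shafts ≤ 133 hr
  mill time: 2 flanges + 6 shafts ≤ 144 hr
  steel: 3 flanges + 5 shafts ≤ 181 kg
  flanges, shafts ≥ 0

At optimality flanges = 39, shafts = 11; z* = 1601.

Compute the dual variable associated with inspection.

At the optimum: inspection uses 133 of 133 (binding); mill time uses 144 of 144 (binding); steel uses 172 of 181 (slack = 9).
Slack constraints have shadow price 0 (complementary slackness).
Dual feasibility on the basic columns requires 2·y_inspection + 2·y_mill time = 23, 5·y_inspection + 6·y_mill time = 64.
This yields shadow prices y_inspection = 5, y_mill time = 6.5.
Shadow price of inspection = 5.

5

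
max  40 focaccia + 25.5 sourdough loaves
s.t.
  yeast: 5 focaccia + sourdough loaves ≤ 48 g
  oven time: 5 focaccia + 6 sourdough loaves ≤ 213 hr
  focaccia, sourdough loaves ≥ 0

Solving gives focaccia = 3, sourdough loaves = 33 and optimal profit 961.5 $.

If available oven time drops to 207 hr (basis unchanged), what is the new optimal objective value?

940.5

At the optimum: yeast uses 48 of 48 (binding); oven time uses 213 of 213 (binding).
Dual feasibility on the basic columns requires 5·y_yeast + 5·y_oven time = 40, 1·y_yeast + 6·y_oven time = 25.5.
This yields shadow prices y_yeast = 4.5, y_oven time = 3.5.
Δz = y_oven time·Δb = 3.5 × (-6) = -21, so new z* = 961.5 − 21 = 940.5.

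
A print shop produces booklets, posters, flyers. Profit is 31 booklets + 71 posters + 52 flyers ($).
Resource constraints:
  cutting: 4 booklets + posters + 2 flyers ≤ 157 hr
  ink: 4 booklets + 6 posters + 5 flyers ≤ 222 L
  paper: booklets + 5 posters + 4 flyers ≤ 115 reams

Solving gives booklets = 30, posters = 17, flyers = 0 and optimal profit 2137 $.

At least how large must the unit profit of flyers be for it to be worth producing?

58

At the optimum: cutting uses 137 of 157 (slack = 20); ink uses 222 of 222 (binding); paper uses 115 of 115 (binding).
Since cutting is not tight, its dual is 0.
The binding rows give the dual system: 4·y_ink + 1·y_paper = 31 and 6·y_ink + 5·y_paper = 71.
This yields shadow prices y_ink = 6, y_paper = 7.
flyers enters the basis when its profit ≥ yᵀa₃ = 6·5 + 7·4 = 58.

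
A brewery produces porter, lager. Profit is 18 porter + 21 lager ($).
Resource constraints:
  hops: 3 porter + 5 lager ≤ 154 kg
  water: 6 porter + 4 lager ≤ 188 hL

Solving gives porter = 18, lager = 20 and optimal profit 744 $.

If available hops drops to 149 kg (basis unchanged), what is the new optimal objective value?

729

Both hops and water are binding at x*.
The binding rows give the dual system: 3·y_hops + 6·y_water = 18 and 5·y_hops + 4·y_water = 21.
This yields shadow prices y_hops = 3, y_water = 1.5.
Δz = y_hops·Δb = 3 × (-5) = -15, so new z* = 744 − 15 = 729.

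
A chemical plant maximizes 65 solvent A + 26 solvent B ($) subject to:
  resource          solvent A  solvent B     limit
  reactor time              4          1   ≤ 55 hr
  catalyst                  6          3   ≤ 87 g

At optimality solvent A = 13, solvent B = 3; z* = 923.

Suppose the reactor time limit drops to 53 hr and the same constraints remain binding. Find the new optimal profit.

At the optimum: reactor time uses 55 of 55 (binding); catalyst uses 87 of 87 (binding).
The binding rows give the dual system: 4·y_reactor time + 6·y_catalyst = 65 and 1·y_reactor time + 3·y_catalyst = 26.
Solving: y_reactor time = 6.5, y_catalyst = 6.5.
Δz = y_reactor time·Δb = 6.5 × (-2) = -13, so new z* = 923 − 13 = 910.

910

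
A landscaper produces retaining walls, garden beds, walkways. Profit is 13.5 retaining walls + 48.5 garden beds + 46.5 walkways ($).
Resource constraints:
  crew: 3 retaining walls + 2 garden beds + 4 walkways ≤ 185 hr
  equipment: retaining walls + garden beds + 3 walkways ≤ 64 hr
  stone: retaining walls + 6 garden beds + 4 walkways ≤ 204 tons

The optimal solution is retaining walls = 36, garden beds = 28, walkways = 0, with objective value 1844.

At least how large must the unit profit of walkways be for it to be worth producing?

47.5

At the optimum: crew uses 164 of 185 (slack = 21); equipment uses 64 of 64 (binding); stone uses 204 of 204 (binding).
Slack constraints have shadow price 0 (complementary slackness).
Dual feasibility on the basic columns requires 1·y_equipment + 1·y_stone = 13.5, 1·y_equipment + 6·y_stone = 48.5.
Solving: y_equipment = 6.5, y_stone = 7.
walkways enters the basis when its profit ≥ yᵀa₃ = 6.5·3 + 7·4 = 47.5.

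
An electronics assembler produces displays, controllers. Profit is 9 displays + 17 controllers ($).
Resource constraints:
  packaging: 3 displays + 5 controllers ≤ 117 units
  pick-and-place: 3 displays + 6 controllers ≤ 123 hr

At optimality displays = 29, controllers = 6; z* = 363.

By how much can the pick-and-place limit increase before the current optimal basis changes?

Binding constraints: packaging, pick-and-place. The basis is B = [[3,5],[3,6]] with det 3.
Per unit increase in pick-and-place, x* moves by d = (-1.6667, 1).
The basis stays optimal until displays reaches 0; allowable increase = 17.4 hr.

17.4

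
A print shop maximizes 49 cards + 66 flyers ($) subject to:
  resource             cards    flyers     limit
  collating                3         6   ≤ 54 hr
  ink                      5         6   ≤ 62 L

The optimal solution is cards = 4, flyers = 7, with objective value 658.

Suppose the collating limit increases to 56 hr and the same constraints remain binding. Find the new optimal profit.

Check each constraint at x*: collating 54/54 (tight); ink 62/62 (tight).
From A_Bᵀ y = c: 3·y_collating + 5·y_ink = 49; 6·y_collating + 6·y_ink = 66.
Solving: y_collating = 3, y_ink = 8.
Δz = y_collating·Δb = 3 × (2) = 6, so new z* = 658 + 6 = 664.

664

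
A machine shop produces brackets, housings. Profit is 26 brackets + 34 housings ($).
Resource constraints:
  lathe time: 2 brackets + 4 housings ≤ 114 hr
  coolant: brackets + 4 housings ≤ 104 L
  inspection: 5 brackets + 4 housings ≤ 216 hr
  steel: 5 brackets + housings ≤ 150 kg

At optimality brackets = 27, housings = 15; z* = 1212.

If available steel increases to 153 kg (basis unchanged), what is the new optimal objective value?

Check each constraint at x*: lathe time 114/114 (tight); coolant 87/104 (slack 17); inspection 195/216 (slack 21); steel 150/150 (tight).
Since coolant, inspection are not tight, their duals are 0.
Dual feasibility on the basic columns requires 2·y_lathe time + 5·y_steel = 26, 4·y_lathe time + 1·y_steel = 34.
Solving: y_lathe time = 8, y_steel = 2.
Δz = y_steel·Δb = 2 × (3) = 6, so new z* = 1212 + 6 = 1218.

1218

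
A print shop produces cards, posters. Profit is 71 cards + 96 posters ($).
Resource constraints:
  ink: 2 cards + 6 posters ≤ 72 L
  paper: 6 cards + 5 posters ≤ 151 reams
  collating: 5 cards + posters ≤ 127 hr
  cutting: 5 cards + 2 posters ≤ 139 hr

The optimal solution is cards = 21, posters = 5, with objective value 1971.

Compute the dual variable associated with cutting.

0

Binding: ink and paper. Non-binding: collating (17 unused), cutting (24 unused).
Since collating, cutting are not tight, their duals are 0.
Dual feasibility on the basic columns requires 2·y_ink + 6·y_paper = 71, 6·y_ink + 5·y_paper = 96.
Solving: y_ink = 8.5, y_paper = 9.
Shadow price of cutting = 0.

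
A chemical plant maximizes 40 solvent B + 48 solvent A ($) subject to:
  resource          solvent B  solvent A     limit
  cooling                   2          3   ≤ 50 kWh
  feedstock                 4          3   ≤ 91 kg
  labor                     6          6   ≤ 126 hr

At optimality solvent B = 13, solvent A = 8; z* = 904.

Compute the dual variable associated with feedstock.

0

At the optimum: cooling uses 50 of 50 (binding); feedstock uses 76 of 91 (slack = 15); labor uses 126 of 126 (binding).
Slack constraints have shadow price 0 (complementary slackness).
The binding rows give the dual system: 2·y_cooling + 6·y_labor = 40 and 3·y_cooling + 6·y_labor = 48.
This yields shadow prices y_cooling = 8, y_labor = 4.
Shadow price of feedstock = 0.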